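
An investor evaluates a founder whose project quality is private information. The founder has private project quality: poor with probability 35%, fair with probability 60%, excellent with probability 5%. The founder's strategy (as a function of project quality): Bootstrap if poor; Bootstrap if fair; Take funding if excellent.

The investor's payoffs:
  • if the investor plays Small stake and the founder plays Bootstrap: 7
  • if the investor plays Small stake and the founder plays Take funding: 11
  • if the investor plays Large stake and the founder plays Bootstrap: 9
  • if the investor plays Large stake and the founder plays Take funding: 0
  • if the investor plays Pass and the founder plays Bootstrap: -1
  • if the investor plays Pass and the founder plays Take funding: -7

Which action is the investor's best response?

Large stake

E[Small stake] = 0.35·(7) + 0.6·(7) + 0.05·(11) = 7.2
E[Large stake] = 0.35·(9) + 0.6·(9) + 0.05·(0) = 8.55
E[Pass] = 0.35·(-1) + 0.6·(-1) + 0.05·(-7) = -1.3
Best response: Large stake (8.55 is the largest).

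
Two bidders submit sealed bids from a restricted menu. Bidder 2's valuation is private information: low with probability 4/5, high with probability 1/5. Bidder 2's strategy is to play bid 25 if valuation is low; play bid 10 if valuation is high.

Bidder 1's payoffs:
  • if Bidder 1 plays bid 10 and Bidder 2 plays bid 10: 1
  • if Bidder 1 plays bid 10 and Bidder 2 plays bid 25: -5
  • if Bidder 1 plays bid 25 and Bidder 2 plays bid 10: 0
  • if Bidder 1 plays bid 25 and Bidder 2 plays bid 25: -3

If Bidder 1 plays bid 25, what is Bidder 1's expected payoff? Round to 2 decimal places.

E[bid 25] = 4/5·(-3) + 1/5·0 = (-12/5) + 0 = -12/5

-2.40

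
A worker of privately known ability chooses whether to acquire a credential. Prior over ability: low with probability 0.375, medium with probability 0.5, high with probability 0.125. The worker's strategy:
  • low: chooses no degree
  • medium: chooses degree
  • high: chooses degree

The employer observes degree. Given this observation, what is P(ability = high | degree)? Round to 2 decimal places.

0.20

Apply Bayes' rule using the sender's strategy as the likelihood.
P(degree) = 0.375·0 + 0.5·1 + 0.125·1 = 0.625
P(high | degree) = (0.125·1) / 0.625 = 0.125 / 0.625 = 0.2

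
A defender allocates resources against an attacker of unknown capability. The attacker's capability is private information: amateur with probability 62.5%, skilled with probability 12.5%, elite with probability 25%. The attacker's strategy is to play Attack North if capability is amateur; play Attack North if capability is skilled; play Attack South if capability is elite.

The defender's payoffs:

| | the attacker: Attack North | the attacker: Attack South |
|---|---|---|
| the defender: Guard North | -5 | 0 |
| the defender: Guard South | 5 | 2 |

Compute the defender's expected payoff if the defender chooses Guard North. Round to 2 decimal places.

Take the expectation over the attacker's capability, weighting each type's action by its prior probability.
E[Guard North] = 0.625·(-5) + 0.125·(-5) + 0.25·0 = (-3.125) + (-0.625) + 0 = -3.75

-3.75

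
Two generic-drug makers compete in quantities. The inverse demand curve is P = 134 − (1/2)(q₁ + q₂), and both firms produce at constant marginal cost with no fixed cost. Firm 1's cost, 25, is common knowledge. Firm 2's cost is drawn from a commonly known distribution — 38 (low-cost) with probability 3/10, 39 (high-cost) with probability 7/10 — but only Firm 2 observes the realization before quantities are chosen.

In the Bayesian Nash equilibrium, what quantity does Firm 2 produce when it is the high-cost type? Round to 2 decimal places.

Each type of Firm 2 best-responds to q₁; Firm 1 best-responds to the expected q₂ over Firm 2's types.
Firm 2 with cost c maximizes (134 − (1/2)(q₁+q₂) − c)·q₂, giving q₂(c) = (134 − c − (1/2)q₁).
E[c₂] = 3/10·38 + 7/10·39 = 38.7
Firm 1's FOC against E[q₂] yields q₁ = (134 − 2·25 + E[c₂])/(3/2) = (134 − 50 + 38.7)/(3/2) = 81.8.
q₂(high-cost) = (134 − 39 − (1/2)·81.8) = 54.1.

54.10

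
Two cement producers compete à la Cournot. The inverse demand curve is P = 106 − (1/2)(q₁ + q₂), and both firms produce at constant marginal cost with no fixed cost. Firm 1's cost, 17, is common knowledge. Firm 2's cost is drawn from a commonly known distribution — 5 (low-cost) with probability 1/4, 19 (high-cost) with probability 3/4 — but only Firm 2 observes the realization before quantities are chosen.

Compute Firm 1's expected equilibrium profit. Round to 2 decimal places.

Each type of Firm 2 best-responds to q₁; Firm 1 best-responds to the expected q₂ over Firm 2's types.
Firm 2 with cost c maximizes (106 − (1/2)(q₁+q₂) − c)·q₂, giving q₂(c) = (106 − c − (1/2)q₁).
E[c₂] = 1/4·5 + 3/4·19 = 15.5
Firm 1's FOC against E[q₂] yields q₁ = (106 − 2·17 + E[c₂])/(3/2) = (106 − 34 + 15.5)/(3/2) = 58.3333.
E[P] = 106 − (1/2)·(q₁ + E[q₂]) = 46.1667; Firm 1's expected profit = (E[P] − 17)·q₁ = (46.1667 − 17)·58.3333 = 1701.39.

1701.39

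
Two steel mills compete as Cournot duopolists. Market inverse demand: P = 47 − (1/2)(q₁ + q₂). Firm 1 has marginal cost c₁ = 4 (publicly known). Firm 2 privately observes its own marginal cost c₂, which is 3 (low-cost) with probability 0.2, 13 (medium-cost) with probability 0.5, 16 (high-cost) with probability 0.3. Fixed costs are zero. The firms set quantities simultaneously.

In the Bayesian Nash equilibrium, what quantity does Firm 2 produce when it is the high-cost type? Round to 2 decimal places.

14.03

Type-c best response for Firm 2: q₂(c) = (47 − c) − q₁/2.
Firm 1 maximizes expected profit; its first-order condition is 47 − q₁ − (1/2)E[q₂] − 4 = 0.
Substituting E[q₂] and solving: E[c₂] = 11.9, so q₁ = (47 − 2·4 + 11.9)/(3/2) = 33.9333.
q₂(high-cost) = (47 − 16 − (1/2)·33.9333) = 14.0333.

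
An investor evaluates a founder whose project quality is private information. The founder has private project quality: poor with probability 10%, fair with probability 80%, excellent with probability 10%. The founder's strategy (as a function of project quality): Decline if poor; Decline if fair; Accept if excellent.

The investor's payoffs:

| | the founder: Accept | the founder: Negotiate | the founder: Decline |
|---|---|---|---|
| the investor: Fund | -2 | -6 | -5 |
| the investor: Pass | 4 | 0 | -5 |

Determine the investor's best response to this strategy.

Pass

Compute the investor's expected payoff for each action, taking the expectation over the founder's type.
E[Fund] = 0.1·(-5) + 0.8·(-5) + 0.1·(-2) = -4.7
E[Pass] = 0.1·(-5) + 0.8·(-5) + 0.1·(4) = -4.1
Best response: Pass (-4.1 is the largest).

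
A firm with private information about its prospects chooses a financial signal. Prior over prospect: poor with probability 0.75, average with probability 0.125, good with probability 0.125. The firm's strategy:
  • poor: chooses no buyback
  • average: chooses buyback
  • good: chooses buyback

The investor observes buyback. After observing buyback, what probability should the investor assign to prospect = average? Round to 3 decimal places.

0.500

P(buyback) = 0.75·0 + 0.125·1 + 0.125·1 = 0.25
P(average | buyback) = (0.125·1) / 0.25 = 0.125 / 0.25 = 0.5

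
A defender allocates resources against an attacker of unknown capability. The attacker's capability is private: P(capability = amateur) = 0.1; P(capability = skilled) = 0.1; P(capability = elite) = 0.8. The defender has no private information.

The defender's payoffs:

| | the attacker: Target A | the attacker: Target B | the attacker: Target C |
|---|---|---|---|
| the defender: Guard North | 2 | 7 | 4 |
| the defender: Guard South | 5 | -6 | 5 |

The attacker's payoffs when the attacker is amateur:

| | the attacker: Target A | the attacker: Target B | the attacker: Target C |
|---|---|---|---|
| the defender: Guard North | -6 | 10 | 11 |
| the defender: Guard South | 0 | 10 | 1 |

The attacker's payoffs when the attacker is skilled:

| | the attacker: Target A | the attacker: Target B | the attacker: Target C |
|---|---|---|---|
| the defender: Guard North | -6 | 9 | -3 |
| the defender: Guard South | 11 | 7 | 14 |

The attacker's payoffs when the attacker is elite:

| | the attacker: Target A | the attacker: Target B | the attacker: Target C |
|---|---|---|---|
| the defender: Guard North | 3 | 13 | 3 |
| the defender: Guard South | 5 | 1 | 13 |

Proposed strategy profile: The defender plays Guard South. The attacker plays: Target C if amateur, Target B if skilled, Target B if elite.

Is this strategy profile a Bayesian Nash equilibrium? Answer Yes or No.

A profile is a BNE iff every type of every player is best-responding given beliefs about the other side.
The defender plays Guard South: E[Guard South] = 0.1·(5) + 0.1·(-6) + 0.8·(-6) = -4.9; E[Guard North] = 6.7. Not best-responding. ✗
The attacker (capability amateur), facing Guard South: Target A gives 0, Target B gives 10, Target C gives 1. Proposed Target C is not best — profitable deviation exists. ✗
The attacker (capability skilled), facing Guard South: Target A gives 11, Target B gives 7, Target C gives 14. Proposed Target B is not best — profitable deviation exists. ✗
The attacker (capability elite), facing Guard South: Target A gives 5, Target B gives 1, Target C gives 13. Proposed Target B is not best — profitable deviation exists. ✗

No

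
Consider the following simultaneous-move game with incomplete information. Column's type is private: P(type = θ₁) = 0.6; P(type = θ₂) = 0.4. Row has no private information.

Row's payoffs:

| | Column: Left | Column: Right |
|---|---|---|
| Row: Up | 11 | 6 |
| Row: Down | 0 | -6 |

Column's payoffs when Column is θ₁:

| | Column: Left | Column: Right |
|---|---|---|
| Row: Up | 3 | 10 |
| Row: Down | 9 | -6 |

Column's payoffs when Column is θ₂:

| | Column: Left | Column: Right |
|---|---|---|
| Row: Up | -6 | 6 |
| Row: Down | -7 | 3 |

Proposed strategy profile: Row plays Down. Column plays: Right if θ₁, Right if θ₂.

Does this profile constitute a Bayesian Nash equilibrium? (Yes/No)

Row plays Down: E[Down] = 0.6·(-6) + 0.4·(-6) = -6; E[Up] = 6. Not best-responding. ✗
Column (type θ₁), facing Down: Left gives 9, Right gives -6. Proposed Right is not best — profitable deviation exists. ✗
Column (type θ₂), facing Down: Left gives -7, Right gives 3. Proposed Right is best. ✓

No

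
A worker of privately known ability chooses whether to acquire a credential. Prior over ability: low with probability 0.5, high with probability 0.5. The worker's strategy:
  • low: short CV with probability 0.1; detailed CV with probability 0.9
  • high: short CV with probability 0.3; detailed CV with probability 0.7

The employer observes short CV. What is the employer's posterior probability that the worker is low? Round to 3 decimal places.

0.250

P(short CV) = 0.5·0.1 + 0.5·0.3 = 0.2
P(low | short CV) = (0.5·0.1) / 0.2 = 0.05 / 0.2 = 0.25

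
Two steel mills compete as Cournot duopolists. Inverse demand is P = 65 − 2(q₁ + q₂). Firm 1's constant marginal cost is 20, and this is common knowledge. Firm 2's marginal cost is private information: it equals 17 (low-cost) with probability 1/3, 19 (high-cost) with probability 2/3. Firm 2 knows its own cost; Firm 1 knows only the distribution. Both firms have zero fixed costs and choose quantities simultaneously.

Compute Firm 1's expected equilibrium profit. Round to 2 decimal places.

104.32

Type-c best response for Firm 2: q₂(c) = (65 − c)/4 − q₁/2.
Firm 1 maximizes expected profit; its first-order condition is 65 − 4q₁ − 2E[q₂] − 20 = 0.
Substituting E[q₂] and solving: E[c₂] = 18.3333, so q₁ = (65 − 2·20 + 18.3333)/6 = 7.22222.
E[P] = 65 − 2·(q₁ + E[q₂]) = 34.4444; Firm 1's expected profit = (E[P] − 20)·q₁ = (34.4444 − 20)·7.22222 = 104.321.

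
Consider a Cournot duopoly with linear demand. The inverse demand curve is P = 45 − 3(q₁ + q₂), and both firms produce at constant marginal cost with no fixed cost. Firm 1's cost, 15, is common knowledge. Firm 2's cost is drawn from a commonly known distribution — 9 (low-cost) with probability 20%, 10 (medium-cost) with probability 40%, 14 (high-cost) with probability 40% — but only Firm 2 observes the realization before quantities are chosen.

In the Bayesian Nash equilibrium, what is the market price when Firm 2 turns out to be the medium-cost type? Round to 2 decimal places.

23.10

Type-c best response for Firm 2: q₂(c) = (45 − c)/6 − q₁/2.
Firm 1 maximizes expected profit; its first-order condition is 45 − 6q₁ − 3E[q₂] − 15 = 0.
Substituting E[q₂] and solving: E[c₂] = 11.4, so q₁ = (45 − 2·15 + 11.4)/9 = 2.93333.
q₂(medium-cost) = 4.36667, so P = 45 − 3·(2.93333 + 4.36667) = 23.1.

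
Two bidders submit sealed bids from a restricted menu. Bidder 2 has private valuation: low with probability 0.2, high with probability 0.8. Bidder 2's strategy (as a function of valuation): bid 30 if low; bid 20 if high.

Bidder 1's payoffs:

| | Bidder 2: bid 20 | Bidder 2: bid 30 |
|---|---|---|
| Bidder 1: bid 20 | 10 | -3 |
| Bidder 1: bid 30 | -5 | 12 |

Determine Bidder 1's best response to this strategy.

E[bid 20] = 0.2·(-3) + 0.8·(10) = 7.4
E[bid 30] = 0.2·(12) + 0.8·(-5) = -1.6
Best response: bid 20 (7.4 is the largest).

bid 20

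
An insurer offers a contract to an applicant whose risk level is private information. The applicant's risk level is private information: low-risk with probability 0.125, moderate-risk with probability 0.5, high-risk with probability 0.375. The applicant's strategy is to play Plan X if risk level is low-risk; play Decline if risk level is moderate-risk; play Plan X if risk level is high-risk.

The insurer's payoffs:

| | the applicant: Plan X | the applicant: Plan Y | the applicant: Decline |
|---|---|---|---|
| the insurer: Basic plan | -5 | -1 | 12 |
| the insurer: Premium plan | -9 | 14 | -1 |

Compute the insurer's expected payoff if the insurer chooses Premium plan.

-5

Take the expectation over the applicant's risk level, weighting each type's action by its prior probability.
E[Premium plan] = 0.125·(-9) + 0.5·(-1) + 0.375·(-9) = (-1.125) + (-0.5) + (-3.375) = -5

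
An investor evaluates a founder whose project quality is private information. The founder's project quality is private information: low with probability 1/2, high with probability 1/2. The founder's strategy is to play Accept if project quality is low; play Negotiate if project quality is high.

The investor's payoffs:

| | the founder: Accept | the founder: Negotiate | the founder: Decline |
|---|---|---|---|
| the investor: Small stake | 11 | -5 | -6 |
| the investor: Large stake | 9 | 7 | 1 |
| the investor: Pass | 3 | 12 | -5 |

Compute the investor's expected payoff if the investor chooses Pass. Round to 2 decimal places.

7.50

Take the expectation over the founder's project quality, weighting each type's action by its prior probability.
E[Pass] = 1/2·3 + 1/2·12 = 3/2 + 6 = 15/2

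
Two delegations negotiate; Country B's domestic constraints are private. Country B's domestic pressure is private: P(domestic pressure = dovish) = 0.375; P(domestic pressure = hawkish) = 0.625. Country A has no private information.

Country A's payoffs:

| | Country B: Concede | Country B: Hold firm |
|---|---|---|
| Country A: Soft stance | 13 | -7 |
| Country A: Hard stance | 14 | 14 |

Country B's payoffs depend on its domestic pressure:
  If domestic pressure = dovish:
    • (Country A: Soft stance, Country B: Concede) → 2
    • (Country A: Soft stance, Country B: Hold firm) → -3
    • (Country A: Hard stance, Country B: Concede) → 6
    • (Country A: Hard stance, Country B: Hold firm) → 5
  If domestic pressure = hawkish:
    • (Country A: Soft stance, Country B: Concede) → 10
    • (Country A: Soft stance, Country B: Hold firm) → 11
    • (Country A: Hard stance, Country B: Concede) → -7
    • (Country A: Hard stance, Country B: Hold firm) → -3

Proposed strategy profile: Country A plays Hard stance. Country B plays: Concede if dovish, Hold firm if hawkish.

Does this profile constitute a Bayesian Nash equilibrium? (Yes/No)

A profile is a BNE iff every type of every player is best-responding given beliefs about the other side.
Country A plays Hard stance: E[Hard stance] = 0.375·(14) + 0.625·(14) = 14; E[Soft stance] = 0.5. Best-responding. ✓
Country B (domestic pressure dovish), facing Hard stance: Concede gives 6, Hold firm gives 5. Proposed Concede is best. ✓
Country B (domestic pressure hawkish), facing Hard stance: Concede gives -7, Hold firm gives -3. Proposed Hold firm is best. ✓

Yes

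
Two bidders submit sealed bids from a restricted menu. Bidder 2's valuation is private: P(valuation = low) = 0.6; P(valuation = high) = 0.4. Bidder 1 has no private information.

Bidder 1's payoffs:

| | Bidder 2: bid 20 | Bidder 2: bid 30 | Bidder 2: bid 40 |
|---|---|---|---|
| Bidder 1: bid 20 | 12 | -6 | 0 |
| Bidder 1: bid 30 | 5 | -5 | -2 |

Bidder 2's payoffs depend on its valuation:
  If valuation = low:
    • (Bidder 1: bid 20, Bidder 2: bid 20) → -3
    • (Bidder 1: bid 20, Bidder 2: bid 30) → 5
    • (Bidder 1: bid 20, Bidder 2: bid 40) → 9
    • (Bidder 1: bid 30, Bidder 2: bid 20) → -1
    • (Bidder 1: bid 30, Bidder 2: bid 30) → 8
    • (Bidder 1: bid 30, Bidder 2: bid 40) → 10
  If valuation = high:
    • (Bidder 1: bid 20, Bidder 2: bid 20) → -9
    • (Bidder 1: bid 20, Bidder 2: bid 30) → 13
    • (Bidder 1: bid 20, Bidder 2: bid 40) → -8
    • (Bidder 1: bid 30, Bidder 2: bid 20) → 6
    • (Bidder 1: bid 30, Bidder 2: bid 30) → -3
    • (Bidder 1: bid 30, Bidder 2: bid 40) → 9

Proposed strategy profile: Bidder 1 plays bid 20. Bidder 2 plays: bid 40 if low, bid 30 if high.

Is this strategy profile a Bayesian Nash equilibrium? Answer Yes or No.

Yes

A profile is a BNE iff every type of every player is best-responding given beliefs about the other side.
Bidder 1 plays bid 20: E[bid 20] = 0.6·(0) + 0.4·(-6) = -2.4; E[bid 30] = -3.2. Best-responding. ✓
Bidder 2 (valuation low), facing bid 20: bid 20 gives -3, bid 30 gives 5, bid 40 gives 9. Proposed bid 40 is best. ✓
Bidder 2 (valuation high), facing bid 20: bid 20 gives -9, bid 30 gives 13, bid 40 gives -8. Proposed bid 30 is best. ✓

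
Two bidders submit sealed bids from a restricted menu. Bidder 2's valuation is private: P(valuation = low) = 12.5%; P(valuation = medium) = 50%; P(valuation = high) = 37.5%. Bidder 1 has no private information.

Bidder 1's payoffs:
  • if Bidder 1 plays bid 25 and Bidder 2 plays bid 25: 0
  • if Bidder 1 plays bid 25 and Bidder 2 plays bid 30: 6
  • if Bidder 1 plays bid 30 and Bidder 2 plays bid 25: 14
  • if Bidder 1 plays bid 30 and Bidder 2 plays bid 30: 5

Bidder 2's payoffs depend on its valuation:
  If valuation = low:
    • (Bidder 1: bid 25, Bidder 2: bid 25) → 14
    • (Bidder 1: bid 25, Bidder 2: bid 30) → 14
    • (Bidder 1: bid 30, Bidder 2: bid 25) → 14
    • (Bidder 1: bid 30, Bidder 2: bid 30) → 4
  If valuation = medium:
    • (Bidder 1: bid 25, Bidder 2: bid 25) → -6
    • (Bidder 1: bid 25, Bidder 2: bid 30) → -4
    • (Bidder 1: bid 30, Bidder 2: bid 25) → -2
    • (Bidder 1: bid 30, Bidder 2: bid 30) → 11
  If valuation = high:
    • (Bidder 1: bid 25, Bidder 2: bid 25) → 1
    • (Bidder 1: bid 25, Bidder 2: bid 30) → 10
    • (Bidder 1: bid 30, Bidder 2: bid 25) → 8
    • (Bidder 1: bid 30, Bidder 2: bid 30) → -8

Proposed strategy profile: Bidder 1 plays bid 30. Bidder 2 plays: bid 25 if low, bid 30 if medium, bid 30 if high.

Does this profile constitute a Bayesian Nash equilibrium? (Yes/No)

Bidder 1 plays bid 30: E[bid 30] = 0.125·(14) + 0.5·(5) + 0.375·(5) = 6.125; E[bid 25] = 5.25. Best-responding. ✓
Bidder 2 (valuation low), facing bid 30: bid 25 gives 14, bid 30 gives 4. Proposed bid 25 is best. ✓
Bidder 2 (valuation medium), facing bid 30: bid 25 gives -2, bid 30 gives 11. Proposed bid 30 is best. ✓
Bidder 2 (valuation high), facing bid 30: bid 25 gives 8, bid 30 gives -8. Proposed bid 30 is not best — profitable deviation exists. ✗

No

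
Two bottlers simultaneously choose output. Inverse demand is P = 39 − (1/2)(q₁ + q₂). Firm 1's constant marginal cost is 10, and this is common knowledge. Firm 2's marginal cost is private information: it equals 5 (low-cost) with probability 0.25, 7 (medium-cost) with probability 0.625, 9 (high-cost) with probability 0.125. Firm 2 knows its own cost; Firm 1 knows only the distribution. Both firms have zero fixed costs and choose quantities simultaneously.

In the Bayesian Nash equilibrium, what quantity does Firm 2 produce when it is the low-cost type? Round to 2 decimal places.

Type-c best response for Firm 2: q₂(c) = (39 − c) − q₁/2.
Firm 1 maximizes expected profit; its first-order condition is 39 − q₁ − (1/2)E[q₂] − 10 = 0.
Substituting E[q₂] and solving: E[c₂] = 6.75, so q₁ = (39 − 2·10 + 6.75)/(3/2) = 17.1667.
q₂(low-cost) = (39 − 5 − (1/2)·17.1667) = 25.4167.

25.42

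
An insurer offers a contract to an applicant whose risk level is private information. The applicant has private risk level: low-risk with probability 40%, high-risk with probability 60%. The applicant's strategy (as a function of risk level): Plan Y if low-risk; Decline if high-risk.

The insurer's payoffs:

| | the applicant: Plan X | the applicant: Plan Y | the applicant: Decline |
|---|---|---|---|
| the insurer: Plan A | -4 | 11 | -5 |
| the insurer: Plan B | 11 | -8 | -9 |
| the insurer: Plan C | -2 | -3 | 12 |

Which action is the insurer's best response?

Plan C

E[Plan A] = 0.4·(11) + 0.6·(-5) = 1.4
E[Plan B] = 0.4·(-8) + 0.6·(-9) = -8.6
E[Plan C] = 0.4·(-3) + 0.6·(12) = 6
Best response: Plan C (6 is the largest).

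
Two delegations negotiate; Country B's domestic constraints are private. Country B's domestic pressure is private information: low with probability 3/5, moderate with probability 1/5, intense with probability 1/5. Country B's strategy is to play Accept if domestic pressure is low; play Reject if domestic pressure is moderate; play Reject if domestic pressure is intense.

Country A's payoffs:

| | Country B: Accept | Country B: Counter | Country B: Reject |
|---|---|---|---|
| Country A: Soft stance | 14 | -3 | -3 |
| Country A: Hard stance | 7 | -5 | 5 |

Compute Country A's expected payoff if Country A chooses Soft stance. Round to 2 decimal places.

E[Soft stance] = 3/5·14 + 1/5·(-3) + 1/5·(-3) = 42/5 + (-3/5) + (-3/5) = 36/5

7.20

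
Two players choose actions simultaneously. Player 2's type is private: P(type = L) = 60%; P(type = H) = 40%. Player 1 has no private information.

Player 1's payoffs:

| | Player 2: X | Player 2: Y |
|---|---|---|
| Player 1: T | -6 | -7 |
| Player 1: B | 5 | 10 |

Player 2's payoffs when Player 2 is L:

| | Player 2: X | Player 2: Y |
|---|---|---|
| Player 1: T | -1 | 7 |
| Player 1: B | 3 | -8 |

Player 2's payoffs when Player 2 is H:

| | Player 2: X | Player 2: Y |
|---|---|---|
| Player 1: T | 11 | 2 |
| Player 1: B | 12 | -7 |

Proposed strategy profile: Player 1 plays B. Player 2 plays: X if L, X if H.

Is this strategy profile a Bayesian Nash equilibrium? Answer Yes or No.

Yes

Player 1 plays B: E[B] = 0.6·(5) + 0.4·(5) = 5; E[T] = -6. Best-responding. ✓
Player 2 (type L), facing B: X gives 3, Y gives -8. Proposed X is best. ✓
Player 2 (type H), facing B: X gives 12, Y gives -7. Proposed X is best. ✓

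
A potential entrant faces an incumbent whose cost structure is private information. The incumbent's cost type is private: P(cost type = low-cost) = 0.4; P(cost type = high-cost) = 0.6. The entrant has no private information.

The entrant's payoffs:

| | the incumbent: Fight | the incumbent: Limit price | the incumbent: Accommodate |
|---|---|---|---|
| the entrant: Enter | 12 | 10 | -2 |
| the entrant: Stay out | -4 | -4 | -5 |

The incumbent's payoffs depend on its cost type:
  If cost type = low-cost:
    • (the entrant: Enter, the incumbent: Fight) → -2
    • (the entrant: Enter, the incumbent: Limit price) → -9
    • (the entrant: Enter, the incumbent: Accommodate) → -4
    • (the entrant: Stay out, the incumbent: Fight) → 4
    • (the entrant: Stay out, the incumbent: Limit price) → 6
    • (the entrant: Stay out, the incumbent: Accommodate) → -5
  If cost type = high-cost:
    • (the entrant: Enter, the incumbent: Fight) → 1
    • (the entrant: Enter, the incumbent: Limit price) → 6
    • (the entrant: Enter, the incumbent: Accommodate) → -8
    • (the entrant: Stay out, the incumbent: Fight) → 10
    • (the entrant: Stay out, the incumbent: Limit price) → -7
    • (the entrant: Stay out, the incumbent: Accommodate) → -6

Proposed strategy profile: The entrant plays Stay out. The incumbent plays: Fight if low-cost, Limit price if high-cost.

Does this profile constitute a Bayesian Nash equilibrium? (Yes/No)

No

The entrant plays Stay out: E[Stay out] = 0.4·(-4) + 0.6·(-4) = -4; E[Enter] = 10.8. Not best-responding. ✗
The incumbent (cost type low-cost), facing Stay out: Fight gives 4, Limit price gives 6, Accommodate gives -5. Proposed Fight is not best — profitable deviation exists. ✗
The incumbent (cost type high-cost), facing Stay out: Fight gives 10, Limit price gives -7, Accommodate gives -6. Proposed Limit price is not best — profitable deviation exists. ✗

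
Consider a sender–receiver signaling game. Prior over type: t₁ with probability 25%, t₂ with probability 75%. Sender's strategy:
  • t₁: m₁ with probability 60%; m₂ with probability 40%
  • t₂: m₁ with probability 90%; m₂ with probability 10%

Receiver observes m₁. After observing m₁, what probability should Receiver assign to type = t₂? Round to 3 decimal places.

Apply Bayes' rule using the sender's strategy as the likelihood.
P(m₁) = 0.25·0.6 + 0.75·0.9 = 0.825
P(t₂ | m₁) = (0.75·0.9) / 0.825 = 0.675 / 0.825 = 0.818182

0.818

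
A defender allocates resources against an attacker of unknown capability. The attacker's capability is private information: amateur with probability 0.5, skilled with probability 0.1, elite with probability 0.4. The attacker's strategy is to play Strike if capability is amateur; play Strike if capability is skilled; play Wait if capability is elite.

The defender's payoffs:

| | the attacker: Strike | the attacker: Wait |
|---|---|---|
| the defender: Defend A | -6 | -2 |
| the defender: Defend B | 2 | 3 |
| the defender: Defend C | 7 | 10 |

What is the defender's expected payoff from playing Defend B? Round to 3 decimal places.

E[Defend B] = 0.5·2 + 0.1·2 + 0.4·3 = 1 + 0.2 + 1.2 = 2.4

2.400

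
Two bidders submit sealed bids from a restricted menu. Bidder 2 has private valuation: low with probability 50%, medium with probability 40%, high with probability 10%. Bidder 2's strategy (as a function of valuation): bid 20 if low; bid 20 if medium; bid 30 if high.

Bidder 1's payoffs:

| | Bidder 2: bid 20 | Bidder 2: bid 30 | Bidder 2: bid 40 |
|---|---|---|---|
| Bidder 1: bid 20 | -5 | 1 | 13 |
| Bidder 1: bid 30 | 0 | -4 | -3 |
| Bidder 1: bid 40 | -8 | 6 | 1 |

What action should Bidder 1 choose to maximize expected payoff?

E[bid 20] = 0.5·(-5) + 0.4·(-5) + 0.1·(1) = -4.4
E[bid 30] = 0.5·(0) + 0.4·(0) + 0.1·(-4) = -0.4
E[bid 40] = 0.5·(-8) + 0.4·(-8) + 0.1·(6) = -6.6
Best response: bid 30 (-0.4 is the largest).

bid 30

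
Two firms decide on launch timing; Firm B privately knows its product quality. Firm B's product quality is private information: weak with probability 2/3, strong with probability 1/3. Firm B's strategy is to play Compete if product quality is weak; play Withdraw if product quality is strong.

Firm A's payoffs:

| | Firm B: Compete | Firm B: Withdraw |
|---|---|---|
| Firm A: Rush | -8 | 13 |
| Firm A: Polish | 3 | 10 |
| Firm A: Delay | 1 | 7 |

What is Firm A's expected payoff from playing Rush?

E[Rush] = 2/3·(-8) + 1/3·13 = (-16/3) + 13/3 = -1

-1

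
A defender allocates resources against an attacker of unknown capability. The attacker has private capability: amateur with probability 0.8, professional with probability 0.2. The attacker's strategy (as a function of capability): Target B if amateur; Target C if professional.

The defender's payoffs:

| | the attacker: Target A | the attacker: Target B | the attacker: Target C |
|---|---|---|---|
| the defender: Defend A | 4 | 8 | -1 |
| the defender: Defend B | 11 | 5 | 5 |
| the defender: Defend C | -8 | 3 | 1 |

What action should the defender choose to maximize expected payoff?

E[Defend A] = 0.8·(8) + 0.2·(-1) = 6.2
E[Defend B] = 0.8·(5) + 0.2·(5) = 5
E[Defend C] = 0.8·(3) + 0.2·(1) = 2.6
Best response: Defend A (6.2 is the largest).

Defend A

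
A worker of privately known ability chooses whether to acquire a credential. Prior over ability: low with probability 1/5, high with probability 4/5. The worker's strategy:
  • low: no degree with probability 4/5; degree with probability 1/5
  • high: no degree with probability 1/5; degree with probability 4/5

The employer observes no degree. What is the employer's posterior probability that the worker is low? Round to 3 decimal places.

0.500

P(no degree) = (1/5)·(4/5) + (4/5)·(1/5) = 8/25
P(low | no degree) = ((1/5)·(4/5)) / (8/25) = (4/25) / (8/25) = 1/2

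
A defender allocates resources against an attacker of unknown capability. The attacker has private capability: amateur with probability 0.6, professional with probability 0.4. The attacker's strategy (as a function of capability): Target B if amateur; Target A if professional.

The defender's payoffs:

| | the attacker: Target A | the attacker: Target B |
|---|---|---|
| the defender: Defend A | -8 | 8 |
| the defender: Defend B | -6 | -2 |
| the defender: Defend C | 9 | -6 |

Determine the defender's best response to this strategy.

Defend A

Compute the defender's expected payoff for each action, taking the expectation over the attacker's type.
E[Defend A] = 0.6·(8) + 0.4·(-8) = 1.6
E[Defend B] = 0.6·(-2) + 0.4·(-6) = -3.6
E[Defend C] = 0.6·(-6) + 0.4·(9) = 0
Best response: Defend A (1.6 is the largest).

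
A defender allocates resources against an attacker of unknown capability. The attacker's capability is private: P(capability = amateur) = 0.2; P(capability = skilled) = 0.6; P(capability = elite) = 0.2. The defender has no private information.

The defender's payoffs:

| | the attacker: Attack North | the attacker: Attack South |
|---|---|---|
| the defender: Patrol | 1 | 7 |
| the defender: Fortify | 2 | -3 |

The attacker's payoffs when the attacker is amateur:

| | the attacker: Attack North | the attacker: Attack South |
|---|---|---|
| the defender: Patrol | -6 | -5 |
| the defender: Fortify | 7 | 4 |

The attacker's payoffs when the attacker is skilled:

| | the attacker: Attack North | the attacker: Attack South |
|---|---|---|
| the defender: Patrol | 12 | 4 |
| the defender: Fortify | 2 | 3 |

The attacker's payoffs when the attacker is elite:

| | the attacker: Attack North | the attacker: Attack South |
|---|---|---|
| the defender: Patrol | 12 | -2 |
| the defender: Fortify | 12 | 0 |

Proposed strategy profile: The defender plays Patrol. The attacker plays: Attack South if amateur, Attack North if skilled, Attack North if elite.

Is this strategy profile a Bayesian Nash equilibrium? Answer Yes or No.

Yes

A profile is a BNE iff every type of every player is best-responding given beliefs about the other side.
The defender plays Patrol: E[Patrol] = 0.2·(7) + 0.6·(1) + 0.2·(1) = 2.2; E[Fortify] = 1. Best-responding. ✓
The attacker (capability amateur), facing Patrol: Attack North gives -6, Attack South gives -5. Proposed Attack South is best. ✓
The attacker (capability skilled), facing Patrol: Attack North gives 12, Attack South gives 4. Proposed Attack North is best. ✓
The attacker (capability elite), facing Patrol: Attack North gives 12, Attack South gives -2. Proposed Attack North is best. ✓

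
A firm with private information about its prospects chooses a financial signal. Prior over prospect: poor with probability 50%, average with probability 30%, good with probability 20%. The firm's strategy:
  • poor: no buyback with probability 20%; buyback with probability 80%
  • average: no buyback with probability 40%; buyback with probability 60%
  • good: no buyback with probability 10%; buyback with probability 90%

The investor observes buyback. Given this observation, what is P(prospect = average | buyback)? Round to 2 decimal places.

Apply Bayes' rule using the sender's strategy as the likelihood.
P(buyback) = 0.5·0.8 + 0.3·0.6 + 0.2·0.9 = 0.76
P(average | buyback) = (0.3·0.6) / 0.76 = 0.18 / 0.76 = 0.236842

0.24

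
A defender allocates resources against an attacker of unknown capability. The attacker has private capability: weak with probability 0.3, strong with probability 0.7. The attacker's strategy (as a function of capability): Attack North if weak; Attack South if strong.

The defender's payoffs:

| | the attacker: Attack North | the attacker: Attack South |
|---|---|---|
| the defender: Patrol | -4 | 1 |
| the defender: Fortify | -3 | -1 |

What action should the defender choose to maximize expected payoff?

E[Patrol] = 0.3·(-4) + 0.7·(1) = -0.5
E[Fortify] = 0.3·(-3) + 0.7·(-1) = -1.6
Best response: Patrol (-0.5 is the largest).

Patrol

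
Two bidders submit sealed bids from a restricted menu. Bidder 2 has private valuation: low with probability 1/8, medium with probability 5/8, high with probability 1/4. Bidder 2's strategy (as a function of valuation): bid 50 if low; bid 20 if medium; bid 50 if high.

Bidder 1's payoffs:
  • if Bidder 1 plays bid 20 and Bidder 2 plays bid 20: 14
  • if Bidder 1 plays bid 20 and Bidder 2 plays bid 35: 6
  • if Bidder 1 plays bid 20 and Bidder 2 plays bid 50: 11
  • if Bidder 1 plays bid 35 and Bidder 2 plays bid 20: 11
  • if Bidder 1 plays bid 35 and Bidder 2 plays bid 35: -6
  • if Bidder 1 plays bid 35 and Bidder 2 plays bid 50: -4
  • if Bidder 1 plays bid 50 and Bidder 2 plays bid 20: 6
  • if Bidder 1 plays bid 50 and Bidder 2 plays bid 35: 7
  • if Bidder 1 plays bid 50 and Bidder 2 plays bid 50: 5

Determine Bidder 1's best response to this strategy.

bid 20

E[bid 20] = 1/8·(11) + 5/8·(14) + 1/4·(11) = 103/8
E[bid 35] = 1/8·(-4) + 5/8·(11) + 1/4·(-4) = 43/8
E[bid 50] = 1/8·(5) + 5/8·(6) + 1/4·(5) = 45/8
Best response: bid 20 (103/8 is the largest).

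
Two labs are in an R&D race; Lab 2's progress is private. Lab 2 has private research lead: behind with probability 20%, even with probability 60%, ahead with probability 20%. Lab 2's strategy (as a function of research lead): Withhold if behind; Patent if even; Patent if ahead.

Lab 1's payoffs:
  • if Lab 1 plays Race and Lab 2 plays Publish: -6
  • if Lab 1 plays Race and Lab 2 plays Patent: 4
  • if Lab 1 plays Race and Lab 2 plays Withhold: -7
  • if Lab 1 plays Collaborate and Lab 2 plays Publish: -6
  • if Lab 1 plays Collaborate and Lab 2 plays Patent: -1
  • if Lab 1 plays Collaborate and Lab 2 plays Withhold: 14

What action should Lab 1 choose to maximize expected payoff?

E[Race] = 0.2·(-7) + 0.6·(4) + 0.2·(4) = 1.8
E[Collaborate] = 0.2·(14) + 0.6·(-1) + 0.2·(-1) = 2
Best response: Collaborate (2 is the largest).

Collaborate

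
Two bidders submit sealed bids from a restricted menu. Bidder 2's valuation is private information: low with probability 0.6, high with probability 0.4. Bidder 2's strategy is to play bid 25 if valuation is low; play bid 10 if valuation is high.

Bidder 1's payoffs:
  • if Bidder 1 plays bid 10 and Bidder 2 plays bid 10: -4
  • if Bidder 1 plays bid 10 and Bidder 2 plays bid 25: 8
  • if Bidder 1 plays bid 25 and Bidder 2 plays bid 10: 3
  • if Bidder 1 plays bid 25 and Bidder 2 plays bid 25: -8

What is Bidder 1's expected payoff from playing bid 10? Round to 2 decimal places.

Take the expectation over Bidder 2's valuation, weighting each type's action by its prior probability.
E[bid 10] = 0.6·8 + 0.4·(-4) = 4.8 + (-1.6) = 3.2

3.20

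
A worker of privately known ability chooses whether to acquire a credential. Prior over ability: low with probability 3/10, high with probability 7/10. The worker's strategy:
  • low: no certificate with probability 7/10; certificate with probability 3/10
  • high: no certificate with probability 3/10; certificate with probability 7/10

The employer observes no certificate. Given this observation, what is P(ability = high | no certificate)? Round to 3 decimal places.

0.500

P(no certificate) = (3/10)·(7/10) + (7/10)·(3/10) = 21/50
P(high | no certificate) = ((7/10)·(3/10)) / (21/50) = (21/100) / (21/50) = 1/2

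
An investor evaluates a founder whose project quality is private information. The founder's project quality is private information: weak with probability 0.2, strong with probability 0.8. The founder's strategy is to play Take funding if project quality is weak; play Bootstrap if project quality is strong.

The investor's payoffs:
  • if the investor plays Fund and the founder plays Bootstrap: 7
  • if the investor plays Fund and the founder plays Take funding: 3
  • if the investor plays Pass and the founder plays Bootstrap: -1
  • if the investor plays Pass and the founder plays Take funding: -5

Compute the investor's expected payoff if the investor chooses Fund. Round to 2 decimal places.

E[Fund] = 0.2·3 + 0.8·7 = 0.6 + 5.6 = 6.2

6.20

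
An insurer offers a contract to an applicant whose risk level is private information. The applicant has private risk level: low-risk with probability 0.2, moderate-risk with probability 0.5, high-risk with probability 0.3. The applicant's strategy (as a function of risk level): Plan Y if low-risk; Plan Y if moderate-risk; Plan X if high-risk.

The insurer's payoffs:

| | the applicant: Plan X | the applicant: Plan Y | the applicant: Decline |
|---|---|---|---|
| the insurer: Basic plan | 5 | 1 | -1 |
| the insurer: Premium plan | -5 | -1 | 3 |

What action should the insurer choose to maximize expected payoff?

E[Basic plan] = 0.2·(1) + 0.5·(1) + 0.3·(5) = 2.2
E[Premium plan] = 0.2·(-1) + 0.5·(-1) + 0.3·(-5) = -2.2
Best response: Basic plan (2.2 is the largest).

Basic plan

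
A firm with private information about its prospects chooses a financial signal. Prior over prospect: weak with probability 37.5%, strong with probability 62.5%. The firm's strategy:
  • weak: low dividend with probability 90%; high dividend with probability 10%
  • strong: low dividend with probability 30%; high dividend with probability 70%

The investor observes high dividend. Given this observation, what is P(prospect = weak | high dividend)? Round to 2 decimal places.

P(high dividend) = 0.375·0.1 + 0.625·0.7 = 0.475
P(weak | high dividend) = (0.375·0.1) / 0.475 = 0.0375 / 0.475 = 0.0789474

0.08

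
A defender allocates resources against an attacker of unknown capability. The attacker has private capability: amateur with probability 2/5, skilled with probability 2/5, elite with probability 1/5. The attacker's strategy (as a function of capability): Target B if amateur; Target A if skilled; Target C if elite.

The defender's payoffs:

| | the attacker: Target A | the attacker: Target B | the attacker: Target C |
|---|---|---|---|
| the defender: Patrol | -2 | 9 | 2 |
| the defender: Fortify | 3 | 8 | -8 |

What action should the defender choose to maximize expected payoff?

Patrol

Compute the defender's expected payoff for each action, taking the expectation over the attacker's type.
E[Patrol] = 2/5·(9) + 2/5·(-2) + 1/5·(2) = 16/5
E[Fortify] = 2/5·(8) + 2/5·(3) + 1/5·(-8) = 14/5
Best response: Patrol (16/5 is the largest).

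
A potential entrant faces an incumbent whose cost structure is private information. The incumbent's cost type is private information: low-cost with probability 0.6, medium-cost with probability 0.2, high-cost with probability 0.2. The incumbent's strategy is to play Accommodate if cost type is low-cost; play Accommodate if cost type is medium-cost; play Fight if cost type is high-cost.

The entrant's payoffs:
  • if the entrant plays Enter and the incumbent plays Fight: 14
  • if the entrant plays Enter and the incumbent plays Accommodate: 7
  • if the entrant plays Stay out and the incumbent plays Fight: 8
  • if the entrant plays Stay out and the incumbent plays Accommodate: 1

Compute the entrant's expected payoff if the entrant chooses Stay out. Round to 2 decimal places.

E[Stay out] = 0.6·1 + 0.2·1 + 0.2·8 = 0.6 + 0.2 + 1.6 = 2.4

2.40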